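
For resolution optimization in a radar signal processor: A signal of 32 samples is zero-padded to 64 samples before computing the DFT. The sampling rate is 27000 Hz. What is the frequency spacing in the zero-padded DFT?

Original DFT: N = 32, resolution = f_s/N = 27000/32 = 3375/4 Hz
Zero-padded DFT: N = 64, resolution = f_s/N = 27000/64 = 3375/8 Hz
Zero-padding interpolates the spectrum (finer frequency grid)
but does NOT improve the true spectral resolution (ability to resolve close frequencies).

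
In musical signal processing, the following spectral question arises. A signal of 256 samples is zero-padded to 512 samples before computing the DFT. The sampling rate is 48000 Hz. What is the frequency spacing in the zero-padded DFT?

Original DFT: N = 256, resolution = f_s/N = 48000/256 = 375/2 Hz
Zero-padded DFT: N = 512, resolution = f_s/N = 48000/512 = 375/4 Hz
Zero-padding interpolates the spectrum (finer frequency grid)
but does NOT improve the true spectral resolution (ability to resolve close frequencies).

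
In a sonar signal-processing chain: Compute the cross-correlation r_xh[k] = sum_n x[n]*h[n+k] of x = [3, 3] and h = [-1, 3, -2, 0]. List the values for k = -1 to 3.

Both sequences indexed from 0 and zero outside their support.
Lags with overlap: k = -1 to 3.
  r_xh[-1] = x[1]*h[0] = -3
  r_xh[0] = x[0]*h[0] + x[1]*h[1] = 6
  r_xh[1] = x[0]*h[1] + x[1]*h[2] = 3
  r_xh[2] = x[0]*h[2] + x[1]*h[3] = -6
  r_xh[3] = x[0]*h[3] = 0
r_xh = [-3, 6, 3, -6, 0] (for k = -1, ..., 3)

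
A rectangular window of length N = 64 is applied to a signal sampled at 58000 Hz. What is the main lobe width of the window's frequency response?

For a rectangular window of length N,
the main lobe width in frequency is 2*f_s/N.
= 2*58000/64 = 3625/2 Hz
This determines the minimum frequency separation for resolving two sinusoids.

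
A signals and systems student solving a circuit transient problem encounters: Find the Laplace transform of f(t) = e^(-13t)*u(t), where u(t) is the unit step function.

Standard Laplace transform pair:
e^(-at)*u(t) <-> 1/(s+a)
With a = 13: L{e^(-13t)*u(t)} = 1/(s+13), ROC: Re(s) > -13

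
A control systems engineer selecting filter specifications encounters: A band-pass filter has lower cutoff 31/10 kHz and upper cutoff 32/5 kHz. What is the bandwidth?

Bandwidth = f_high - f_low
= 32/5 kHz - 31/10 kHz = 33/10 kHz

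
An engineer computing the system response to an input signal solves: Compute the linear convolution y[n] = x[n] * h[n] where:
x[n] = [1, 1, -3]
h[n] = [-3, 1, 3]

y[n] = sum_k x[k]*h[n-k]. Output length = len(x) + len(h) - 1 = 3 + 3 - 1 = 5.
y[0] = 1*-3 = -3
y[1] = 1*-3 + 1*1 = -2
y[2] = -3*-3 + 1*1 + 1*3 = 13
y[3] = -3*1 + 1*3 = 0
y[4] = -3*3 = -9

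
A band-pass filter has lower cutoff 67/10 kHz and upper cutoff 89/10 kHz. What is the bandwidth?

Bandwidth = f_high - f_low
= 89/10 kHz - 67/10 kHz = 11/5 kHz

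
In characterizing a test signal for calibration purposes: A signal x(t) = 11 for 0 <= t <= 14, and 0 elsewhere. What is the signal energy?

Energy = integral of |x(t)|^2 dt over the signal duration
= 11^2 * 14 = 121 * 14 = 1694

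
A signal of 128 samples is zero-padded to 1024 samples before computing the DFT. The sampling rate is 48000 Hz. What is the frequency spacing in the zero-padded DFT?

Original DFT: N = 128, resolution = f_s/N = 48000/128 = 375 Hz
Zero-padded DFT: N = 1024, resolution = f_s/N = 48000/1024 = 375/8 Hz
Zero-padding interpolates the spectrum (finer frequency grid)
but does NOT improve the true spectral resolution (ability to resolve close frequencies).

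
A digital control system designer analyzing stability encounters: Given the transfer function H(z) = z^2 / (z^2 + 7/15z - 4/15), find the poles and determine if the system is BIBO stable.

Poles are roots of the denominator: z^2 + 7/15z - 4/15 = 0.
Quadratic formula: z = [-(7/15) +/- sqrt((7/15)^2 - 4*(-4/15))] / 2
Discriminant = 49/225 + 16/15 = 289/225; sqrt = 17/15.
z = (-7/15 +/- 17/15) / 2 => z = 1/3 or z = -4/5.
|p1| = 1/3, |p2| = 4/5.
For BIBO stability, all poles must lie inside the unit circle (|p| < 1).
System is STABLE since both |p| < 1.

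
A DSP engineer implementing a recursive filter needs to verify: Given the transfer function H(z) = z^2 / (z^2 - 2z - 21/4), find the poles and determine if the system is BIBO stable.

Poles are roots of the denominator: z^2 - 2z - 21/4 = 0.
Quadratic formula: z = [-(-2) +/- sqrt((-2)^2 - 4*(-21/4))] / 2
Discriminant = 4 + 21 = 25; sqrt = 5.
z = (2 +/- 5) / 2 => z = 7/2 or z = -3/2.
|p1| = 3/2, |p2| = 7/2.
For BIBO stability, all poles must lie inside the unit circle (|p| < 1).
System is UNSTABLE since at least one |p| >= 1.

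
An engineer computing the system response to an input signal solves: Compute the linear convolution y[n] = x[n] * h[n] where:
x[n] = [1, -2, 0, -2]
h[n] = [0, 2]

y[n] = sum_k x[k]*h[n-k]. Output length = len(x) + len(h) - 1 = 4 + 2 - 1 = 5.
y[0] = 1*0 = 0
y[1] = -2*0 + 1*2 = 2
y[2] = 0*0 + -2*2 = -4
y[3] = -2*0 + 0*2 = 0
y[4] = -2*2 = -4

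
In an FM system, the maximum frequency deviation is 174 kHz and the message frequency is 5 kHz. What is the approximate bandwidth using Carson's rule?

Carson's rule: BW = 2*(delta_f + f_m)
= 2*(174 + 5) kHz = 358 kHz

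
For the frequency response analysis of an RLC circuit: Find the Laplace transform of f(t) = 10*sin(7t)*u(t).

Standard pair: sin(wt)*u(t) <-> w/(s^2+w^2)
With w = 7: L{10*sin(7t)*u(t)} = 70/(s^2+49)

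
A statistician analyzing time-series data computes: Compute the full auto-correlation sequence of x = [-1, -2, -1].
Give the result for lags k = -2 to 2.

r_xx[k] = sum_m x[m]*x[m+k], indexed from 0, for k = -2 to 2:
  r_xx[-2] = x[2]*x[0] = 1
  r_xx[-1] = x[1]*x[0] + x[2]*x[1] = 4
  r_xx[0] = x[0]*x[0] + x[1]*x[1] + x[2]*x[2] = 6
  r_xx[1] = x[0]*x[1] + x[1]*x[2] = 4
  r_xx[2] = x[0]*x[2] = 1
r_xx = [1, 4, 6, 4, 1]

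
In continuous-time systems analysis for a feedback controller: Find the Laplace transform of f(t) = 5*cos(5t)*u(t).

Standard pair: cos(wt)*u(t) <-> s/(s^2+w^2)
With w = 5: L{5*cos(5t)*u(t)} = 5s/(s^2+25)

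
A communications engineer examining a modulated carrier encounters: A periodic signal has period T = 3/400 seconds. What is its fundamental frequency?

The fundamental frequency is the reciprocal of the period.
f = 1/T = 1/(3/400) = 400/3 Hz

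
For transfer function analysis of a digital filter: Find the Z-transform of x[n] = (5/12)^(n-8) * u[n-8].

Time-shifting property: if X(z) = Z{x[n]}, then Z{x[n-d]} = z^(-d) * X(z)
X(z) = z/(z - 5/12) for x[n] = (5/12)^n * u[n]
Z{x[n-8]} = z^(-8) * z/(z - 5/12) = z^(-7)/(z - 5/12)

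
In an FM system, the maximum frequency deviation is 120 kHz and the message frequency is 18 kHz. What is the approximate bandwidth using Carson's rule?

Carson's rule: BW = 2*(delta_f + f_m)
= 2*(120 + 18) kHz = 276 kHz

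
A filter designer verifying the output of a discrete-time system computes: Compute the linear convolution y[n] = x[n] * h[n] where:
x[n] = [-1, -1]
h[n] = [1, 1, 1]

y[n] = sum_k x[k]*h[n-k]. Output length = len(x) + len(h) - 1 = 2 + 3 - 1 = 4.
y[0] = -1*1 = -1
y[1] = -1*1 + -1*1 = -2
y[2] = -1*1 + -1*1 = -2
y[3] = -1*1 = -1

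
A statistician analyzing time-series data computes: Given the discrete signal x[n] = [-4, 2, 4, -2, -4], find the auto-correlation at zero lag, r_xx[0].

The auto-correlation at zero lag r_xx[0] equals the signal energy.
r_xx[0] = sum of x[n]^2 = (-4)^2 + 2^2 + 4^2 + (-2)^2 + (-4)^2
= 16 + 4 + 16 + 4 + 16 = 56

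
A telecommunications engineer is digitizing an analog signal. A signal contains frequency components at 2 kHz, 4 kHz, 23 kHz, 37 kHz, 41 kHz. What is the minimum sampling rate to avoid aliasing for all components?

The highest frequency component is f_max = 41 kHz.
Nyquist rate = 2 * f_max = 2 * 41 kHz = 82 kHz.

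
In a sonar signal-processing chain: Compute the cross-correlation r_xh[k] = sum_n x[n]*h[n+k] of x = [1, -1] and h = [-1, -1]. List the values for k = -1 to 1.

Both sequences indexed from 0 and zero outside their support.
Lags with overlap: k = -1 to 1.
  r_xh[-1] = x[1]*h[0] = 1
  r_xh[0] = x[0]*h[0] + x[1]*h[1] = 0
  r_xh[1] = x[0]*h[1] = -1
r_xh = [1, 0, -1] (for k = -1, ..., 1)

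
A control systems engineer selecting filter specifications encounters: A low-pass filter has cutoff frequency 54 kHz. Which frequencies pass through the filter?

A low-pass filter passes all frequencies below the cutoff frequency 54 kHz and attenuates higher frequencies.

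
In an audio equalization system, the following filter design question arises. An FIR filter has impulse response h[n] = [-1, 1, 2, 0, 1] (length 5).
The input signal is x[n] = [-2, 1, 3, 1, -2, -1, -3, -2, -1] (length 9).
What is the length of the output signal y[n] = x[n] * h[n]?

For linear convolution, the output length is:
len(y) = len(x) + len(h) - 1 = 9 + 5 - 1 = 13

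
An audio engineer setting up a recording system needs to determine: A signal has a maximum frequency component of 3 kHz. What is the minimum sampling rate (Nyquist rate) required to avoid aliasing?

By the Nyquist-Shannon sampling theorem,
the minimum sampling rate (Nyquist rate) must be at least 2 * f_max.
Nyquist rate = 2 * 3 kHz = 6 kHz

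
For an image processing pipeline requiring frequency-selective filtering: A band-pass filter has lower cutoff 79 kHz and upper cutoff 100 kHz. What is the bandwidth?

Bandwidth = f_high - f_low
= 100 kHz - 79 kHz = 21 kHz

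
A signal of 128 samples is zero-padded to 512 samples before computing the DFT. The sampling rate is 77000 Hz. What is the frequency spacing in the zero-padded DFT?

Original DFT: N = 128, resolution = f_s/N = 77000/128 = 9625/16 Hz
Zero-padded DFT: N = 512, resolution = f_s/N = 77000/512 = 9625/64 Hz
Zero-padding interpolates the spectrum (finer frequency grid)
but does NOT improve the true spectral resolution (ability to resolve close frequencies).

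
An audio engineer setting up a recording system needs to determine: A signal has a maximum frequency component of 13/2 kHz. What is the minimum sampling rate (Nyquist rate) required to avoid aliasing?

By the Nyquist-Shannon sampling theorem,
the minimum sampling rate (Nyquist rate) must be at least 2 * f_max.
Nyquist rate = 2 * 13/2 kHz = 13 kHz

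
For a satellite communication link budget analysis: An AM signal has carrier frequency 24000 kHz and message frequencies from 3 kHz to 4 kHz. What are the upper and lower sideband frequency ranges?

Upper sideband (USB) = fc + [fm_low, fm_high] = 24000 + [3, 4] = [24003, 24004] kHz
Lower sideband (LSB) = fc - [fm_high, fm_low] = 24000 - [4, 3] = [23996, 23997] kHz
Total occupied spectrum: 23996 kHz to 24004 kHz (plus carrier at 24000 kHz)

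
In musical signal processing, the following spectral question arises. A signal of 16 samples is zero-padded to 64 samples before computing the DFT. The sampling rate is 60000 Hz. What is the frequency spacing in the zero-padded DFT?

Original DFT: N = 16, resolution = f_s/N = 60000/16 = 3750 Hz
Zero-padded DFT: N = 64, resolution = f_s/N = 60000/64 = 1875/2 Hz
Zero-padding interpolates the spectrum (finer frequency grid)
but does NOT improve the true spectral resolution (ability to resolve close frequencies).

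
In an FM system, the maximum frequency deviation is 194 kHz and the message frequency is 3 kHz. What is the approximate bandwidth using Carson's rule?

Carson's rule: BW = 2*(delta_f + f_m)
= 2*(194 + 3) kHz = 394 kHz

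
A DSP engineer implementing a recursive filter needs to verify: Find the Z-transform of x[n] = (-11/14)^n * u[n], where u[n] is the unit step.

The Z-transform of a^n * u[n] is z/(z-a) for |z| > |a|.
Here a = -11/14, so X(z) = z/(z - (-11/14)) = 14z/(14z + 11)
ROC: |z| > 11/14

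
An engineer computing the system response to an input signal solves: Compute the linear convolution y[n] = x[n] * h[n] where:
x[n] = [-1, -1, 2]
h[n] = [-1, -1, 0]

y[n] = sum_k x[k]*h[n-k]. Output length = len(x) + len(h) - 1 = 3 + 3 - 1 = 5.
y[0] = -1*-1 = 1
y[1] = -1*-1 + -1*-1 = 2
y[2] = 2*-1 + -1*-1 + -1*0 = -1
y[3] = 2*-1 + -1*0 = -2
y[4] = 2*0 = 0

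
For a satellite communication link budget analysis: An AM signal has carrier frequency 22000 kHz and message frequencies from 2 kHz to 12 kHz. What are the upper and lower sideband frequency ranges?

Upper sideband (USB) = fc + [fm_low, fm_high] = 22000 + [2, 12] = [22002, 22012] kHz
Lower sideband (LSB) = fc - [fm_high, fm_low] = 22000 - [12, 2] = [21988, 21998] kHz
Total occupied spectrum: 21988 kHz to 22012 kHz (plus carrier at 22000 kHz)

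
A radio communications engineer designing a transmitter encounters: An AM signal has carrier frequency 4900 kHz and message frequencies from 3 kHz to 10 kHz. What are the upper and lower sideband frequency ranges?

Upper sideband (USB) = fc + [fm_low, fm_high] = 4900 + [3, 10] = [4903, 4910] kHz
Lower sideband (LSB) = fc - [fm_high, fm_low] = 4900 - [10, 3] = [4890, 4897] kHz
Total occupied spectrum: 4890 kHz to 4910 kHz (plus carrier at 4900 kHz)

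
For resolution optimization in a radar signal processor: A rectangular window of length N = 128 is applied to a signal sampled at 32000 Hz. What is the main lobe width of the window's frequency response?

For a rectangular window of length N,
the main lobe width in frequency is 2*f_s/N.
= 2*32000/128 = 500 Hz
This determines the minimum frequency separation for resolving two sinusoids.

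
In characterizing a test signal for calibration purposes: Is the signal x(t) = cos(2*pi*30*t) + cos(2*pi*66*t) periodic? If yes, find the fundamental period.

f1 = 30 Hz, f2 = 66 Hz
Period T1 = 1/30, T2 = 1/66
Ratio T1/T2 = 66/30, which is rational.
The signal is periodic with fundamental period T = 1/GCD(30,66) = 1/6 s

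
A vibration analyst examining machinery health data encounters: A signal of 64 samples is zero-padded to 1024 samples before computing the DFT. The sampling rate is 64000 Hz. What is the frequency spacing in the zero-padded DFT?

Original DFT: N = 64, resolution = f_s/N = 64000/64 = 1000 Hz
Zero-padded DFT: N = 1024, resolution = f_s/N = 64000/1024 = 125/2 Hz
Zero-padding interpolates the spectrum (finer frequency grid)
but does NOT improve the true spectral resolution (ability to resolve close frequencies).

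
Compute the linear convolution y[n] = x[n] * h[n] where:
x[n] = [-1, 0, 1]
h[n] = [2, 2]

y[n] = sum_k x[k]*h[n-k]. Output length = len(x) + len(h) - 1 = 3 + 2 - 1 = 4.
y[0] = -1*2 = -2
y[1] = 0*2 + -1*2 = -2
y[2] = 1*2 + 0*2 = 2
y[3] = 1*2 = 2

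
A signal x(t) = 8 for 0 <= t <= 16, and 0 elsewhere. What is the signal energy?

Energy = integral of |x(t)|^2 dt over the signal duration
= 8^2 * 16 = 64 * 16 = 1024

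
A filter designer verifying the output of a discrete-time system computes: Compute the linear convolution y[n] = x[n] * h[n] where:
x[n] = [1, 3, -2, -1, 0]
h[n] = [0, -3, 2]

y[n] = sum_k x[k]*h[n-k]. Output length = len(x) + len(h) - 1 = 5 + 3 - 1 = 7.
y[0] = 1*0 = 0
y[1] = 3*0 + 1*-3 = -3
y[2] = -2*0 + 3*-3 + 1*2 = -7
y[3] = -1*0 + -2*-3 + 3*2 = 12
y[4] = 0*0 + -1*-3 + -2*2 = -1
y[5] = 0*-3 + -1*2 = -2
y[6] = 0*2 = 0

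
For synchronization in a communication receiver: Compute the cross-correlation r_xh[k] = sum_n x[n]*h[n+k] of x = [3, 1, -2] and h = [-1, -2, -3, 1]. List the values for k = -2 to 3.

Both sequences indexed from 0 and zero outside their support.
Lags with overlap: k = -2 to 3.
  r_xh[-2] = x[2]*h[0] = 2
  r_xh[-1] = x[1]*h[0] + x[2]*h[1] = 3
  r_xh[0] = x[0]*h[0] + x[1]*h[1] + x[2]*h[2] = 1
  r_xh[1] = x[0]*h[1] + x[1]*h[2] + x[2]*h[3] = -11
  r_xh[2] = x[0]*h[2] + x[1]*h[3] = -8
  r_xh[3] = x[0]*h[3] = 3
r_xh = [2, 3, 1, -11, -8, 3] (for k = -2, ..., 3)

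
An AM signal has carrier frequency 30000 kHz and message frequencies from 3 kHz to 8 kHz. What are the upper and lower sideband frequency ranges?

Upper sideband (USB) = fc + [fm_low, fm_high] = 30000 + [3, 8] = [30003, 30008] kHz
Lower sideband (LSB) = fc - [fm_high, fm_low] = 30000 - [8, 3] = [29992, 29997] kHz
Total occupied spectrum: 29992 kHz to 30008 kHz (plus carrier at 30000 kHz)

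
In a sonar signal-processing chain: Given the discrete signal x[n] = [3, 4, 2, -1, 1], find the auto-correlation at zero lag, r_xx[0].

The auto-correlation at zero lag r_xx[0] equals the signal energy.
r_xx[0] = sum of x[n]^2 = 3^2 + 4^2 + 2^2 + (-1)^2 + 1^2
= 9 + 16 + 4 + 1 + 1 = 31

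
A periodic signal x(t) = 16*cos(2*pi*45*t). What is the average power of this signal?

Average power of A*cos(wt) is A^2/2.
P = 16^2 / 2 = 256/2 = 128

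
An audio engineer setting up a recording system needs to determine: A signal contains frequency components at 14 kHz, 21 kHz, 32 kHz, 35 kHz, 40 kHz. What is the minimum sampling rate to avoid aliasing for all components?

The highest frequency component is f_max = 40 kHz.
Nyquist rate = 2 * f_max = 2 * 40 kHz = 80 kHz.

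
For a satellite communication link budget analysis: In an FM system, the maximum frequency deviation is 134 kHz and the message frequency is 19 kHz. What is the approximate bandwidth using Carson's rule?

Carson's rule: BW = 2*(delta_f + f_m)
= 2*(134 + 19) kHz = 306 kHz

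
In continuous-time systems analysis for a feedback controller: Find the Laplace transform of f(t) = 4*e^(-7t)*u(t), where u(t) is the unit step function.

Standard Laplace transform pair:
e^(-at)*u(t) <-> 1/(s+a)
With a = 7: L{4*e^(-7t)*u(t)} = 4/(s+7), ROC: Re(s) > -7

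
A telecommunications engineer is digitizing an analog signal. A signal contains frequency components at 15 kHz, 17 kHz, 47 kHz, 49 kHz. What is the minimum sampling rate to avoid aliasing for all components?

The highest frequency component is f_max = 49 kHz.
Nyquist rate = 2 * f_max = 2 * 49 kHz = 98 kHz.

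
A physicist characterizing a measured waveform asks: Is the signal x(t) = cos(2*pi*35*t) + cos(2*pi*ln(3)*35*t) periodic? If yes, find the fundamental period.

f1 = 35 Hz, f2 = 35*ln(3) Hz
Ratio f2/f1 = ln(3), which is irrational.
Since the frequency ratio is irrational, no common period exists.
The signal is not periodic.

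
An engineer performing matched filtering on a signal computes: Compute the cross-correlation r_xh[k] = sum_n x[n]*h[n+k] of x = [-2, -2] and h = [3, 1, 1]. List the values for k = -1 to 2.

Both sequences indexed from 0 and zero outside their support.
Lags with overlap: k = -1 to 2.
  r_xh[-1] = x[1]*h[0] = -6
  r_xh[0] = x[0]*h[0] + x[1]*h[1] = -8
  r_xh[1] = x[0]*h[1] + x[1]*h[2] = -4
  r_xh[2] = x[0]*h[2] = -2
r_xh = [-6, -8, -4, -2] (for k = -1, ..., 2)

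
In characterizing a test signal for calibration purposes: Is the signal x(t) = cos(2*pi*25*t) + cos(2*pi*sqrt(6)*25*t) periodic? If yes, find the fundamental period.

f1 = 25 Hz, f2 = 25*sqrt(6) Hz
Ratio f2/f1 = sqrt(6), which is irrational.
Since the frequency ratio is irrational, no common period exists.
The signal is not periodic.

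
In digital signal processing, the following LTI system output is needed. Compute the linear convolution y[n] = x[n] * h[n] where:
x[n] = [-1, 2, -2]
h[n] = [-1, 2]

y[n] = sum_k x[k]*h[n-k]. Output length = len(x) + len(h) - 1 = 3 + 2 - 1 = 4.
y[0] = -1*-1 = 1
y[1] = 2*-1 + -1*2 = -4
y[2] = -2*-1 + 2*2 = 6
y[3] = -2*2 = -4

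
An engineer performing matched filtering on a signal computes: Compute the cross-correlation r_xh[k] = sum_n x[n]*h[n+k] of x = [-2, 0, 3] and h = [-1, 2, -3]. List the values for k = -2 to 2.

Both sequences indexed from 0 and zero outside their support.
Lags with overlap: k = -2 to 2.
  r_xh[-2] = x[2]*h[0] = -3
  r_xh[-1] = x[1]*h[0] + x[2]*h[1] = 6
  r_xh[0] = x[0]*h[0] + x[1]*h[1] + x[2]*h[2] = -7
  r_xh[1] = x[0]*h[1] + x[1]*h[2] = -4
  r_xh[2] = x[0]*h[2] = 6
r_xh = [-3, 6, -7, -4, 6] (for k = -2, ..., 2)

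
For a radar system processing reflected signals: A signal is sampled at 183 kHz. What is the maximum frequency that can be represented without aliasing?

The maximum frequency that can be represented without aliasing
is the Nyquist frequency: f_max = f_s / 2 = 183 kHz / 2 = 183/2 kHz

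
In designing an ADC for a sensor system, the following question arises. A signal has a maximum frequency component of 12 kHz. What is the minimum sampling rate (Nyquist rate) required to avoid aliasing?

By the Nyquist-Shannon sampling theorem,
the minimum sampling rate (Nyquist rate) must be at least 2 * f_max.
Nyquist rate = 2 * 12 kHz = 24 kHz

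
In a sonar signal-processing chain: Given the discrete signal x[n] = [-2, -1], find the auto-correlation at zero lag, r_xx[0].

The auto-correlation at zero lag r_xx[0] equals the signal energy.
r_xx[0] = sum of x[n]^2 = (-2)^2 + (-1)^2
= 4 + 1 = 5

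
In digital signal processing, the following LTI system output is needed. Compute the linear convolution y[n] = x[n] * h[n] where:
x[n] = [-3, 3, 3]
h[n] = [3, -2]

y[n] = sum_k x[k]*h[n-k]. Output length = len(x) + len(h) - 1 = 3 + 2 - 1 = 4.
y[0] = -3*3 = -9
y[1] = 3*3 + -3*-2 = 15
y[2] = 3*3 + 3*-2 = 3
y[3] = 3*-2 = -6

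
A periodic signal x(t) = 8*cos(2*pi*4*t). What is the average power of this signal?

Average power of A*cos(wt) is A^2/2.
P = 8^2 / 2 = 64/2 = 32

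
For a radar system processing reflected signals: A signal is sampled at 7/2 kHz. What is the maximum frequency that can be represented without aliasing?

The maximum frequency that can be represented without aliasing
is the Nyquist frequency: f_max = f_s / 2 = 7/2 kHz / 2 = 7/4 kHz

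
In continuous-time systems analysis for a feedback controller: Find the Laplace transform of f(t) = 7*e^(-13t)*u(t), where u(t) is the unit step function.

Standard Laplace transform pair:
e^(-at)*u(t) <-> 1/(s+a)
With a = 13: L{7*e^(-13t)*u(t)} = 7/(s+13), ROC: Re(s) > -13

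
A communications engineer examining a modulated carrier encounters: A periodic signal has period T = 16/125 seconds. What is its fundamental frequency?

The fundamental frequency is the reciprocal of the period.
f = 1/T = 1/(16/125) = 125/16 Hz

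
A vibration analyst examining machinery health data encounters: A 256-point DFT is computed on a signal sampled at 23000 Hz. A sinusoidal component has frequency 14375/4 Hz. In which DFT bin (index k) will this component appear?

DFT frequency resolution = f_s/N = 23000/256 = 2875/32 Hz
Bin index k = f_signal / resolution = 14375/4 / 2875/32 = 40
The signal frequency 14375/4 Hz falls in DFT bin k = 40.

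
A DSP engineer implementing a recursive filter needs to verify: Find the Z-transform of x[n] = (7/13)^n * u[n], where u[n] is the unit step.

The Z-transform of a^n * u[n] is z/(z-a) for |z| > |a|.
Here a = 7/13, so X(z) = z/(z - (7/13)) = 13z/(13z - 7)
ROC: |z| > 7/13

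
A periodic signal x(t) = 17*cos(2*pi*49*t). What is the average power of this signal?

Average power of A*cos(wt) is A^2/2.
P = 17^2 / 2 = 289/2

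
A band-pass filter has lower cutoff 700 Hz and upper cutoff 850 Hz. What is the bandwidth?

Bandwidth = f_high - f_low
= 850 Hz - 700 Hz = 150 Hz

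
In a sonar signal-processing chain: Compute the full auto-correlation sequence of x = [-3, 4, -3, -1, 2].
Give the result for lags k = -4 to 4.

r_xx[k] = sum_m x[m]*x[m+k], indexed from 0, for k = -4 to 4:
  r_xx[-4] = x[4]*x[0] = -6
  r_xx[-3] = x[3]*x[0] + x[4]*x[1] = 11
  r_xx[-2] = x[2]*x[0] + x[3]*x[1] + x[4]*x[2] = -1
  r_xx[-1] = x[1]*x[0] + x[2]*x[1] + x[3]*x[2] + x[4]*x[3] = -23
  r_xx[0] = x[0]*x[0] + x[1]*x[1] + x[2]*x[2] + x[3]*x[3] + x[4]*x[4] = 39
  r_xx[1] = x[0]*x[1] + x[1]*x[2] + x[2]*x[3] + x[3]*x[4] = -23
  r_xx[2] = x[0]*x[2] + x[1]*x[3] + x[2]*x[4] = -1
  r_xx[3] = x[0]*x[3] + x[1]*x[4] = 11
  r_xx[4] = x[0]*x[4] = -6
r_xx = [-6, 11, -1, -23, 39, -23, -1, 11, -6]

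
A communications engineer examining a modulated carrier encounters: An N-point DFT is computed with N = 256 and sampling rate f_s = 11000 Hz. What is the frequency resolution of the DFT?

DFT frequency resolution = f_s / N
= 11000 / 256 = 1375/32 Hz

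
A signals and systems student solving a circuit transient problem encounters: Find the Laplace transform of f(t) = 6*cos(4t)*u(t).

Standard pair: cos(wt)*u(t) <-> s/(s^2+w^2)
With w = 4: L{6*cos(4t)*u(t)} = 6s/(s^2+16)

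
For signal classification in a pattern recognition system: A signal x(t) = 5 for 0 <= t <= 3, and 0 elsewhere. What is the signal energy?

Energy = integral of |x(t)|^2 dt over the signal duration
= 5^2 * 3 = 25 * 3 = 75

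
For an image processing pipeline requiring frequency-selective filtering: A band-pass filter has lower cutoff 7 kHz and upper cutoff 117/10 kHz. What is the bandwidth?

Bandwidth = f_high - f_low
= 117/10 kHz - 7 kHz = 47/10 kHz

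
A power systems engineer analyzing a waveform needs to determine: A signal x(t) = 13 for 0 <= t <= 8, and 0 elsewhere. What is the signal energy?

Energy = integral of |x(t)|^2 dt over the signal duration
= 13^2 * 8 = 169 * 8 = 1352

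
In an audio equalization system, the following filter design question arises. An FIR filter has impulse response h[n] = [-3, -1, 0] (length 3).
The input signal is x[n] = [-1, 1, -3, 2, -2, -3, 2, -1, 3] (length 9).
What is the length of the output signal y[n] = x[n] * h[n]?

For linear convolution, the output length is:
len(y) = len(x) + len(h) - 1 = 9 + 3 - 1 = 11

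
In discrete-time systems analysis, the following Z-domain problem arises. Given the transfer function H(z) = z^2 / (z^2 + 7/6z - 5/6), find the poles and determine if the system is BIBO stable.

Poles are roots of the denominator: z^2 + 7/6z - 5/6 = 0.
Quadratic formula: z = [-(7/6) +/- sqrt((7/6)^2 - 4*(-5/6))] / 2
Discriminant = 49/36 + 10/3 = 169/36; sqrt = 13/6.
z = (-7/6 +/- 13/6) / 2 => z = 1/2 or z = -5/3.
|p1| = 5/3, |p2| = 1/2.
For BIBO stability, all poles must lie inside the unit circle (|p| < 1).
System is UNSTABLE since at least one |p| >= 1.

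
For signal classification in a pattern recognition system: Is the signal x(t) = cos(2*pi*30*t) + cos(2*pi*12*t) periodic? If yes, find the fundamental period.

f1 = 30 Hz, f2 = 12 Hz
Period T1 = 1/30, T2 = 1/12
Ratio T1/T2 = 12/30, which is rational.
The signal is periodic with fundamental period T = 1/GCD(30,12) = 1/6 s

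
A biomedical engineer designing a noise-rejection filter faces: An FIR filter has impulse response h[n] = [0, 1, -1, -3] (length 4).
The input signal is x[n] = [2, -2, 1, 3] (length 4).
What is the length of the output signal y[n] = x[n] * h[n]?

For linear convolution, the output length is:
len(y) = len(x) + len(h) - 1 = 4 + 4 - 1 = 7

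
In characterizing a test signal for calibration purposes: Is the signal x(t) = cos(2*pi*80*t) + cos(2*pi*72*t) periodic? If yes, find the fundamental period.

f1 = 80 Hz, f2 = 72 Hz
Period T1 = 1/80, T2 = 1/72
Ratio T1/T2 = 72/80, which is rational.
The signal is periodic with fundamental period T = 1/GCD(80,72) = 1/8 s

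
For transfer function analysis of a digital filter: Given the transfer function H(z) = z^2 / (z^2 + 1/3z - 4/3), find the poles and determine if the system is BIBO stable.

Poles are roots of the denominator: z^2 + 1/3z - 4/3 = 0.
Quadratic formula: z = [-(1/3) +/- sqrt((1/3)^2 - 4*(-4/3))] / 2
Discriminant = 1/9 + 16/3 = 49/9; sqrt = 7/3.
z = (-1/3 +/- 7/3) / 2 => z = 1 or z = -4/3.
|p1| = 1, |p2| = 4/3.
For BIBO stability, all poles must lie inside the unit circle (|p| < 1).
System is UNSTABLE since at least one |p| >= 1.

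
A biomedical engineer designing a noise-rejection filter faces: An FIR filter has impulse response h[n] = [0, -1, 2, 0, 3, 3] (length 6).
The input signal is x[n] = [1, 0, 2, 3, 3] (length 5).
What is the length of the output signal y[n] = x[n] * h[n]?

For linear convolution, the output length is:
len(y) = len(x) + len(h) - 1 = 5 + 6 - 1 = 10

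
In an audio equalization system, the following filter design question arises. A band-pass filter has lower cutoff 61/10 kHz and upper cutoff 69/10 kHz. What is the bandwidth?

Bandwidth = f_high - f_low
= 69/10 kHz - 61/10 kHz = 4/5 kHz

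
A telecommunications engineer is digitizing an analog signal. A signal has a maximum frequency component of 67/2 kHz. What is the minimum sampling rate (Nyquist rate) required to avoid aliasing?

By the Nyquist-Shannon sampling theorem,
the minimum sampling rate (Nyquist rate) must be at least 2 * f_max.
Nyquist rate = 2 * 67/2 kHz = 67 kHz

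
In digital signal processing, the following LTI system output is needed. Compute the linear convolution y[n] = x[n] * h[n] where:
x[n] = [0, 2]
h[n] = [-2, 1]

y[n] = sum_k x[k]*h[n-k]. Output length = len(x) + len(h) - 1 = 2 + 2 - 1 = 3.
y[0] = 0*-2 = 0
y[1] = 2*-2 + 0*1 = -4
y[2] = 2*1 = 2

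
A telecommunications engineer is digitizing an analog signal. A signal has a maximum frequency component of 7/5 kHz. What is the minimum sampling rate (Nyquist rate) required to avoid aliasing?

By the Nyquist-Shannon sampling theorem,
the minimum sampling rate (Nyquist rate) must be at least 2 * f_max.
Nyquist rate = 2 * 7/5 kHz = 14/5 kHz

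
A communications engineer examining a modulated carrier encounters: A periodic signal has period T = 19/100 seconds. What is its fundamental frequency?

The fundamental frequency is the reciprocal of the period.
f = 1/T = 1/(19/100) = 100/19 Hz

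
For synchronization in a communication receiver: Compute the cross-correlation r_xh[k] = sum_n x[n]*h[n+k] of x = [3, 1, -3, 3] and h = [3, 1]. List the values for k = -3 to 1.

Both sequences indexed from 0 and zero outside their support.
Lags with overlap: k = -3 to 1.
  r_xh[-3] = x[3]*h[0] = 9
  r_xh[-2] = x[2]*h[0] + x[3]*h[1] = -6
  r_xh[-1] = x[1]*h[0] + x[2]*h[1] = 0
  r_xh[0] = x[0]*h[0] + x[1]*h[1] = 10
  r_xh[1] = x[0]*h[1] = 3
r_xh = [9, -6, 0, 10, 3] (for k = -3, ..., 1)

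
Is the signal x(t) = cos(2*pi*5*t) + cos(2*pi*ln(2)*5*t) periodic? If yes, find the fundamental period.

f1 = 5 Hz, f2 = 5*ln(2) Hz
Ratio f2/f1 = ln(2), which is irrational.
Since the frequency ratio is irrational, no common period exists.
The signal is not periodic.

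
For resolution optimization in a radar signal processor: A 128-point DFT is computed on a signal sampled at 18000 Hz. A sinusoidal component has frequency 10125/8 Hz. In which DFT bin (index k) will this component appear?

DFT frequency resolution = f_s/N = 18000/128 = 1125/8 Hz
Bin index k = f_signal / resolution = 10125/8 / 1125/8 = 9
The signal frequency 10125/8 Hz falls in DFT bin k = 9.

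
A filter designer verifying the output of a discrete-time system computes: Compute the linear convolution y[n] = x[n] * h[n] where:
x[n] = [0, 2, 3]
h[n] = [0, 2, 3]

y[n] = sum_k x[k]*h[n-k]. Output length = len(x) + len(h) - 1 = 3 + 3 - 1 = 5.
y[0] = 0*0 = 0
y[1] = 2*0 + 0*2 = 0
y[2] = 3*0 + 2*2 + 0*3 = 4
y[3] = 3*2 + 2*3 = 12
y[4] = 3*3 = 9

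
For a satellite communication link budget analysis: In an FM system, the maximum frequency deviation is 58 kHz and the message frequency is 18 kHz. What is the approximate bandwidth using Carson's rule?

Carson's rule: BW = 2*(delta_f + f_m)
= 2*(58 + 18) kHz = 152 kHz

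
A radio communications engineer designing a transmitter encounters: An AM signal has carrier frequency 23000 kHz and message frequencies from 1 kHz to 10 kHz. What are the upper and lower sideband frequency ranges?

Upper sideband (USB) = fc + [fm_low, fm_high] = 23000 + [1, 10] = [23001, 23010] kHz
Lower sideband (LSB) = fc - [fm_high, fm_low] = 23000 - [10, 1] = [22990, 22999] kHz
Total occupied spectrum: 22990 kHz to 23010 kHz (plus carrier at 23000 kHz)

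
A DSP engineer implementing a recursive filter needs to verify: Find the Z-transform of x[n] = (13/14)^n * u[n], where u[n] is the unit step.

The Z-transform of a^n * u[n] is z/(z-a) for |z| > |a|.
Here a = 13/14, so X(z) = z/(z - (13/14)) = 14z/(14z - 13)
ROC: |z| > 13/14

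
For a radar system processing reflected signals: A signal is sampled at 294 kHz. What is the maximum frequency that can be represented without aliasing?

The maximum frequency that can be represented without aliasing
is the Nyquist frequency: f_max = f_s / 2 = 294 kHz / 2 = 147 kHz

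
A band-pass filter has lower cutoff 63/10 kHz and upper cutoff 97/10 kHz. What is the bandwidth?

Bandwidth = f_high - f_low
= 97/10 kHz - 63/10 kHz = 17/5 kHz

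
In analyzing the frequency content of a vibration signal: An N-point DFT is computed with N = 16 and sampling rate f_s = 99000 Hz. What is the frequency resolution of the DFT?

DFT frequency resolution = f_s / N
= 99000 / 16 = 12375/2 Hz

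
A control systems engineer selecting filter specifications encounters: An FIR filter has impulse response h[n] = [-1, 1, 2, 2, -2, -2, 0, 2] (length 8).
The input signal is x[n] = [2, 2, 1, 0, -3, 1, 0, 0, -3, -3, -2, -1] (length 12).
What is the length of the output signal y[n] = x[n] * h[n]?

For linear convolution, the output length is:
len(y) = len(x) + len(h) - 1 = 12 + 8 - 1 = 19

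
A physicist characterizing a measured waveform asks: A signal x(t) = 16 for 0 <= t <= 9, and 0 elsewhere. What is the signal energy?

Energy = integral of |x(t)|^2 dt over the signal duration
= 16^2 * 9 = 256 * 9 = 2304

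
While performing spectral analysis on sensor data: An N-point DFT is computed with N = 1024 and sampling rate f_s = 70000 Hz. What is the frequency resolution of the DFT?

DFT frequency resolution = f_s / N
= 70000 / 1024 = 4375/64 Hz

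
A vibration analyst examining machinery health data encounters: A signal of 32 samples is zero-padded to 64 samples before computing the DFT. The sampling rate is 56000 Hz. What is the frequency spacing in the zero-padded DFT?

Original DFT: N = 32, resolution = f_s/N = 56000/32 = 1750 Hz
Zero-padded DFT: N = 64, resolution = f_s/N = 56000/64 = 875 Hz
Zero-padding interpolates the spectrum (finer frequency grid)
but does NOT improve the true spectral resolution (ability to resolve close frequencies).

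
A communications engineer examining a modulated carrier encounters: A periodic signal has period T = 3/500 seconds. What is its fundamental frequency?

The fundamental frequency is the reciprocal of the period.
f = 1/T = 1/(3/500) = 500/3 Hz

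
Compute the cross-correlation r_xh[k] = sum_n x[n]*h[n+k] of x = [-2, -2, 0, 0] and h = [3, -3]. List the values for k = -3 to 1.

Both sequences indexed from 0 and zero outside their support.
Lags with overlap: k = -3 to 1.
  r_xh[-3] = x[3]*h[0] = 0
  r_xh[-2] = x[2]*h[0] + x[3]*h[1] = 0
  r_xh[-1] = x[1]*h[0] + x[2]*h[1] = -6
  r_xh[0] = x[0]*h[0] + x[1]*h[1] = 0
  r_xh[1] = x[0]*h[1] = 6
r_xh = [0, 0, -6, 0, 6] (for k = -3, ..., 1)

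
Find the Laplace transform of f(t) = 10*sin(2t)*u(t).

Standard pair: sin(wt)*u(t) <-> w/(s^2+w^2)
With w = 2: L{10*sin(2t)*u(t)} = 20/(s^2+4)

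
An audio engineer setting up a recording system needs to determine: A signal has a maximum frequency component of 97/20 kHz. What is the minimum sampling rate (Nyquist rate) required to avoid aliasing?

By the Nyquist-Shannon sampling theorem,
the minimum sampling rate (Nyquist rate) must be at least 2 * f_max.
Nyquist rate = 2 * 97/20 kHz = 97/10 kHz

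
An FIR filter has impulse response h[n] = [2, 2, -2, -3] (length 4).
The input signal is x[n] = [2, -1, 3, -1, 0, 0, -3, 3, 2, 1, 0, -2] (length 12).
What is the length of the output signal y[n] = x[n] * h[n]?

For linear convolution, the output length is:
len(y) = len(x) + len(h) - 1 = 12 + 4 - 1 = 15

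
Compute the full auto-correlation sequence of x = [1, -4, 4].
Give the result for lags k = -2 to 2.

r_xx[k] = sum_m x[m]*x[m+k], indexed from 0, for k = -2 to 2:
  r_xx[-2] = x[2]*x[0] = 4
  r_xx[-1] = x[1]*x[0] + x[2]*x[1] = -20
  r_xx[0] = x[0]*x[0] + x[1]*x[1] + x[2]*x[2] = 33
  r_xx[1] = x[0]*x[1] + x[1]*x[2] = -20
  r_xx[2] = x[0]*x[2] = 4
r_xx = [4, -20, 33, -20, 4]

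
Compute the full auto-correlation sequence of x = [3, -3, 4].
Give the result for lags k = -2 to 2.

r_xx[k] = sum_m x[m]*x[m+k], indexed from 0, for k = -2 to 2:
  r_xx[-2] = x[2]*x[0] = 12
  r_xx[-1] = x[1]*x[0] + x[2]*x[1] = -21
  r_xx[0] = x[0]*x[0] + x[1]*x[1] + x[2]*x[2] = 34
  r_xx[1] = x[0]*x[1] + x[1]*x[2] = -21
  r_xx[2] = x[0]*x[2] = 12
r_xx = [12, -21, 34, -21, 12]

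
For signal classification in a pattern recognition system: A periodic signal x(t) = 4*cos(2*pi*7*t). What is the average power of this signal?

Average power of A*cos(wt) is A^2/2.
P = 4^2 / 2 = 16/2 = 8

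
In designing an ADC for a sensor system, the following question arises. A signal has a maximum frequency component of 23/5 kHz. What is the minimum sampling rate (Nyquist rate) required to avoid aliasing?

By the Nyquist-Shannon sampling theorem,
the minimum sampling rate (Nyquist rate) must be at least 2 * f_max.
Nyquist rate = 2 * 23/5 kHz = 46/5 kHz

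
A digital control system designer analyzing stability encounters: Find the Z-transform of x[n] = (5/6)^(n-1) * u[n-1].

Time-shifting property: if X(z) = Z{x[n]}, then Z{x[n-d]} = z^(-d) * X(z)
X(z) = z/(z - 5/6) for x[n] = (5/6)^n * u[n]
Z{x[n-1]} = z^(-1) * z/(z - 5/6) = 1/(z - 5/6)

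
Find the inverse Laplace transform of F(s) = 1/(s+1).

Standard pair: k/(s+a) <-> k*e^(-at)*u(t)
With k=1, a=1: f(t) = e^(-t)*u(t)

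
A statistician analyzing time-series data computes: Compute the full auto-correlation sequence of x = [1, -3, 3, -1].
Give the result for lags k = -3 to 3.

r_xx[k] = sum_m x[m]*x[m+k], indexed from 0, for k = -3 to 3:
  r_xx[-3] = x[3]*x[0] = -1
  r_xx[-2] = x[2]*x[0] + x[3]*x[1] = 6
  r_xx[-1] = x[1]*x[0] + x[2]*x[1] + x[3]*x[2] = -15
  r_xx[0] = x[0]*x[0] + x[1]*x[1] + x[2]*x[2] + x[3]*x[3] = 20
  r_xx[1] = x[0]*x[1] + x[1]*x[2] + x[2]*x[3] = -15
  r_xx[2] = x[0]*x[2] + x[1]*x[3] = 6
  r_xx[3] = x[0]*x[3] = -1
r_xx = [-1, 6, -15, 20, -15, 6, -1]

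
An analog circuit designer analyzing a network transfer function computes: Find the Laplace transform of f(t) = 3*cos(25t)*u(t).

Standard pair: cos(wt)*u(t) <-> s/(s^2+w^2)
With w = 25: L{3*cos(25t)*u(t)} = 3s/(s^2+625)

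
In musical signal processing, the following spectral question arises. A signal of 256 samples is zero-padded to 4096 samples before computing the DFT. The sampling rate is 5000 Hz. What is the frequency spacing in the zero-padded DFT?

Original DFT: N = 256, resolution = f_s/N = 5000/256 = 625/32 Hz
Zero-padded DFT: N = 4096, resolution = f_s/N = 5000/4096 = 625/512 Hz
Zero-padding interpolates the spectrum (finer frequency grid)
but does NOT improve the true spectral resolution (ability to resolve close frequencies).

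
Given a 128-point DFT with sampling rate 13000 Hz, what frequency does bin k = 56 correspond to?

The frequency of DFT bin k is: f_k = k * f_s / N
f_56 = 56 * 13000 / 128 = 11375/2 Hz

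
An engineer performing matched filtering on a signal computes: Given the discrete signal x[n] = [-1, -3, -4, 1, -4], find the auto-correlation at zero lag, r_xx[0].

The auto-correlation at zero lag r_xx[0] equals the signal energy.
r_xx[0] = sum of x[n]^2 = (-1)^2 + (-3)^2 + (-4)^2 + 1^2 + (-4)^2
= 1 + 9 + 16 + 1 + 16 = 43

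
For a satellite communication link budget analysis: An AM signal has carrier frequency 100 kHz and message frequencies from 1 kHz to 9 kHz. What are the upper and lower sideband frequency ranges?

Upper sideband (USB) = fc + [fm_low, fm_high] = 100 + [1, 9] = [101, 109] kHz
Lower sideband (LSB) = fc - [fm_high, fm_low] = 100 - [9, 1] = [91, 99] kHz
Total occupied spectrum: 91 kHz to 109 kHz (plus carrier at 100 kHz)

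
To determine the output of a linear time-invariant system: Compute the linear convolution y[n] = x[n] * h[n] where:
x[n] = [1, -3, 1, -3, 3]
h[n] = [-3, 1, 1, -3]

y[n] = sum_k x[k]*h[n-k]. Output length = len(x) + len(h) - 1 = 5 + 4 - 1 = 8.
y[0] = 1*-3 = -3
y[1] = -3*-3 + 1*1 = 10
y[2] = 1*-3 + -3*1 + 1*1 = -5
y[3] = -3*-3 + 1*1 + -3*1 + 1*-3 = 4
y[4] = 3*-3 + -3*1 + 1*1 + -3*-3 = -2
y[5] = 3*1 + -3*1 + 1*-3 = -3
y[6] = 3*1 + -3*-3 = 12
y[7] = 3*-3 = -9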